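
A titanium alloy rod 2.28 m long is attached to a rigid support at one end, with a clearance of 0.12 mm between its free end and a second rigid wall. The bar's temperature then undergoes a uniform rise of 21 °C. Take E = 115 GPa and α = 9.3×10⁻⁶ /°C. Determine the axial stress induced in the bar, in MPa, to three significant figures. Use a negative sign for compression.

Free thermal expansion αLΔT = 9.3e-6 · 2280 · 21 = 0.4453 mm.
The walls engage after the gap closes; constrained expansion = 0.4453 − 0.12 = 0.3253 mm.
The walls impose strain ε = −(0.3253)/2280 = -1.4267e-04; σ = Eε = 115000 · -1.4267e-04 = -16.41 MPa.

-16.4 MPa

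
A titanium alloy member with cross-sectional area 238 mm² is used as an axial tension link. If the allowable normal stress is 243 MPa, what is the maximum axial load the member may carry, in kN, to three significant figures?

57.8 kN

P_max = σ_allow · A = 243 · 238 = 57830 N = 57.83 kN.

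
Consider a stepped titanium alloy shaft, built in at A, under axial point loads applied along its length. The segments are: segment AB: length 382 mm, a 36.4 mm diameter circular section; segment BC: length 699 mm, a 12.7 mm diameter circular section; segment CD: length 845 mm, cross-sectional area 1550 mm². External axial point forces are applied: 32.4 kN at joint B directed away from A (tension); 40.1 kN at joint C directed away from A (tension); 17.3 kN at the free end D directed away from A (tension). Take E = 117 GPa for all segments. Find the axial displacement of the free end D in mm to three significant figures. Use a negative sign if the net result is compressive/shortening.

3.07 mm

Internal axial forces (sectioning from the free end, tension +): N_CD = 17.3 kN, N_BC = 57.4 kN, N_AB = 89.8 kN.
A_AB = 1041 mm².
A_BC = 126.7 mm².
δ_AB = 89800·382/(1041·117000) = 0.2817 mm
δ_BC = 57400·699/(126.7·117000) = 2.707 mm
δ_CD = 17300·845/(1550·117000) = 0.08061 mm
δ = Σδ_i = 3.069 mm.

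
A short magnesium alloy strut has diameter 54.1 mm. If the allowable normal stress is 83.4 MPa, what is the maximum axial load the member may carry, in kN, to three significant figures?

192 kN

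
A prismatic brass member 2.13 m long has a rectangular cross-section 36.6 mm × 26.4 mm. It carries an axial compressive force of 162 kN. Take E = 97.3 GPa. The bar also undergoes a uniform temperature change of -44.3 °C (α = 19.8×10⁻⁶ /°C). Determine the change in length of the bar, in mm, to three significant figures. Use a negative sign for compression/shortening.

A = 966.2 mm².
δ_mech = NL/(AE) = -162000·2130/(966.2·97300) = -3.67 mm.
δ_thermal = αLΔT = 19.8e-6·2130·-44.3 = -1.868 mm.
δ = δ_mech + δ_thermal = -5.539 mm.

-5.54 mm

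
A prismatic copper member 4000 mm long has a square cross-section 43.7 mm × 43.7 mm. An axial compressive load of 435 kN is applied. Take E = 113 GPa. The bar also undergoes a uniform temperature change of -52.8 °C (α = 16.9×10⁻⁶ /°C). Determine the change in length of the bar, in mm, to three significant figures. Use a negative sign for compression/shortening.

A = 1910 mm².
δ_mech = NL/(AE) = -435000·4000/(1910·113000) = -8.063 mm.
δ_thermal = αLΔT = 16.9e-6·4000·-52.8 = -3.569 mm.
δ = δ_mech + δ_thermal = -11.63 mm.

-11.6 mm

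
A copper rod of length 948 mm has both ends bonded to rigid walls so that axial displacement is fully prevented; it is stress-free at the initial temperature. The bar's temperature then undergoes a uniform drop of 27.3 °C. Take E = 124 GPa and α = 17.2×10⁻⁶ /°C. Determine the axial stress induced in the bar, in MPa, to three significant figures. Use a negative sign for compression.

58.2 MPa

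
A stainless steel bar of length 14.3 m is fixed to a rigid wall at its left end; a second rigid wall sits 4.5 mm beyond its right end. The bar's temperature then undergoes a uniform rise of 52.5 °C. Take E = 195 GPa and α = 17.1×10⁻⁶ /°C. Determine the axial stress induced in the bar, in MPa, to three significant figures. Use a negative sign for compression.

-114 MPa

Free thermal expansion αLΔT = 17.1e-6 · 14300 · 52.5 = 12.84 mm.
The walls engage after the gap closes; constrained expansion = 12.84 − 4.5 = 8.338 mm.
The walls impose strain ε = −(8.338)/14300 = -5.8306e-04; σ = Eε = 195000 · -5.8306e-04 = -113.7 MPa.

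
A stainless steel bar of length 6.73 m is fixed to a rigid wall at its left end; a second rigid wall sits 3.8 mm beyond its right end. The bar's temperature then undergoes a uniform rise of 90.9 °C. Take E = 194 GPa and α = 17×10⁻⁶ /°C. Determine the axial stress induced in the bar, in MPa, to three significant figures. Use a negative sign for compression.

-190 MPa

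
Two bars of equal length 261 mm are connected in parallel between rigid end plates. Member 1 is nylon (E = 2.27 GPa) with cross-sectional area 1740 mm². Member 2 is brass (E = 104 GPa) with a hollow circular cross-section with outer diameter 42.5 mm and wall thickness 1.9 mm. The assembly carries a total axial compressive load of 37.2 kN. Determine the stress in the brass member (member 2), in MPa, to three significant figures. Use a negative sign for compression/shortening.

-133 MPa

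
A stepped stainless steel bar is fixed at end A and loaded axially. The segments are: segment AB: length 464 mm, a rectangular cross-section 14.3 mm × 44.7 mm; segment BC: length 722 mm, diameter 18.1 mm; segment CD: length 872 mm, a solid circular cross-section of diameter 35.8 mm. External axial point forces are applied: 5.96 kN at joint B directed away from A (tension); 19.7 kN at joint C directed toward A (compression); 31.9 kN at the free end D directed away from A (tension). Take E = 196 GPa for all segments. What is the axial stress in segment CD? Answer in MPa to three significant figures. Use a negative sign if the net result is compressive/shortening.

Internal axial forces (sectioning from the free end, tension +): N_CD = 31.9 kN, N_BC = 12.2 kN, N_AB = 18.16 kN.
A_CD = 1007 mm².
σ_CD = N_CD/A_CD = 31900/1007 = 31.69 MPa.

31.7 MPa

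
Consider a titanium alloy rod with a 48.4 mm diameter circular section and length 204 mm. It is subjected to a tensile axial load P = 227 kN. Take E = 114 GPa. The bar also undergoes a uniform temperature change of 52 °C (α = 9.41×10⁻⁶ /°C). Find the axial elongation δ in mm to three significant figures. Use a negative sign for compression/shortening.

0.321 mm

A = 1840 mm².
δ_mech = NL/(AE) = 227000·204/(1840·114000) = 0.2208 mm.
δ_thermal = αLΔT = 9.41e-6·204·52 = 0.09982 mm.
δ = δ_mech + δ_thermal = 0.3206 mm.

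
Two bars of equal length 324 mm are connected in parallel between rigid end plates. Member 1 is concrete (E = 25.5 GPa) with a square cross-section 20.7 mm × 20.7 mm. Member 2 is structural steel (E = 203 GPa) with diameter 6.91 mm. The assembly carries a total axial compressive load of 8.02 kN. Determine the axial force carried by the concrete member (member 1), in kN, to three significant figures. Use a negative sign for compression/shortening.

A_1 = 428.5 mm².
A_2 = 37.5 mm².
Equal strain + equilibrium ⇒ each member carries load in proportion to AE: A₁E₁ = 10930000 N, A₂E₂ = 7613000 N, ΣAE = 18540000 N.
F₁ = P·A₁E₁/ΣAE = -8020·10930000/18540000 = -4727 N.

-4.73 kN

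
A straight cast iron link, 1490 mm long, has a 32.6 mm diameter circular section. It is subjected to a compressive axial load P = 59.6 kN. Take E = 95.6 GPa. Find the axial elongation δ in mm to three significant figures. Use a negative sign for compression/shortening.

-1.11 mm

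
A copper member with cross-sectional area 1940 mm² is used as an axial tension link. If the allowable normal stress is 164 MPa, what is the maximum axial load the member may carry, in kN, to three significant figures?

P_max = σ_allow · A = 164 · 1940 = 318200 N = 318.2 kN.

318 kN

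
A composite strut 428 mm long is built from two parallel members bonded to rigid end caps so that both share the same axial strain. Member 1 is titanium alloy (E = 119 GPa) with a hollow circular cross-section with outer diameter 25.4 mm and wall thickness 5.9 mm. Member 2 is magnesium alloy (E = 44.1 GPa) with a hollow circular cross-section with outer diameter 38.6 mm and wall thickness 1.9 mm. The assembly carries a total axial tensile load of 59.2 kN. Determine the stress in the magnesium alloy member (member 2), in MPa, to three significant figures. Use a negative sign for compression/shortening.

49.6 MPa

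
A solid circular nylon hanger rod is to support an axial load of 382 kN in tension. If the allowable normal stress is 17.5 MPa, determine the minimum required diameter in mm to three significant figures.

167 mm

Required area A ≥ P/σ_allow = 382000/17.5 = 21830 mm².
For a solid circular section, d ≥ √(4A/π) = 166.7 mm.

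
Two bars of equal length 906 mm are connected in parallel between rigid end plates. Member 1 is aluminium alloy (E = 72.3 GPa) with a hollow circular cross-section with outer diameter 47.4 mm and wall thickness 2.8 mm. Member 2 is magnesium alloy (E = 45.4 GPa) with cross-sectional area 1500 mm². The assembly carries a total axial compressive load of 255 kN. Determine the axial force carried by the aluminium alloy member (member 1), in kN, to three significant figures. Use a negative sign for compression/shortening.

-75.0 kN

A_1 = 392.3 mm².
Equal strain + equilibrium ⇒ each member carries load in proportion to AE: A₁E₁ = 28360000 N, A₂E₂ = 68100000 N, ΣAE = 96460000 N.
F₁ = P·A₁E₁/ΣAE = -255000·28360000/96460000 = -74980 N.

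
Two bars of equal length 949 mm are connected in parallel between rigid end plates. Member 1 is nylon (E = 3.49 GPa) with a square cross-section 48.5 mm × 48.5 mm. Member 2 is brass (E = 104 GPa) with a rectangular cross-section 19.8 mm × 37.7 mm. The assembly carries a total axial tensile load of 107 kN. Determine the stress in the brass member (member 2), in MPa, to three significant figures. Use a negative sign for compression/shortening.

A_1 = 2352 mm².
A_2 = 746.5 mm².
Equal strain + equilibrium ⇒ each member carries load in proportion to AE: A₁E₁ = 8209000 N, A₂E₂ = 77630000 N, ΣAE = 85840000 N.
σ₂ = P·E₂/ΣAE = 107000·104000/85840000 = 129.6 MPa.

130 MPa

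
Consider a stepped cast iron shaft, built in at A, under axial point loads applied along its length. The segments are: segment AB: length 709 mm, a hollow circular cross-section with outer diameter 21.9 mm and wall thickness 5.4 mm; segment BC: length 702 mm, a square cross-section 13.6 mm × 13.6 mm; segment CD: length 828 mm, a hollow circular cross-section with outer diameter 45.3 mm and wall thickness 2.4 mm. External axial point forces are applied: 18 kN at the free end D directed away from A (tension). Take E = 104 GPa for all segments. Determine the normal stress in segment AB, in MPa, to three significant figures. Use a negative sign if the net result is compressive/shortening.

64.3 MPa

Internal axial forces (sectioning from the free end, tension +): N_CD = 18 kN, N_BC = 18 kN, N_AB = 18 kN.
A_AB = 279.9 mm².
σ_AB = N_AB/A_AB = 18000/279.9 = 64.31 MPa.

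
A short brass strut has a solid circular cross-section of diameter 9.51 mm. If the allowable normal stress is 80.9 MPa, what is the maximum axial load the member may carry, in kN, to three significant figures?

5.75 kN

A = 71.03 mm².
P_max = σ_allow · A = 80.9 · 71.03 = 5746 N = 5.746 kN.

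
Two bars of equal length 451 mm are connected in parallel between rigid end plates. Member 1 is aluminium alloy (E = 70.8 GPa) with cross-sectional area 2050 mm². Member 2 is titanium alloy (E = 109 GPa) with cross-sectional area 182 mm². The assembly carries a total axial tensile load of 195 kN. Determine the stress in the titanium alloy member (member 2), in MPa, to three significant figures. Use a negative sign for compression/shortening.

129 MPa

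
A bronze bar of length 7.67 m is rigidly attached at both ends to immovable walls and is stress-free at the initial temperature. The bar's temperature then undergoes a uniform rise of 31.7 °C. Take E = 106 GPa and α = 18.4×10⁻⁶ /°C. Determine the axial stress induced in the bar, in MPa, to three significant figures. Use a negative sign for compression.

-61.8 MPa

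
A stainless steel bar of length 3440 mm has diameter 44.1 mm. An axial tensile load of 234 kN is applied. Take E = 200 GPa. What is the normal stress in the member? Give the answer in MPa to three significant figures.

A = 1527 mm².
σ = N/A = 234000/1527 = 153.2 MPa.

153 MPa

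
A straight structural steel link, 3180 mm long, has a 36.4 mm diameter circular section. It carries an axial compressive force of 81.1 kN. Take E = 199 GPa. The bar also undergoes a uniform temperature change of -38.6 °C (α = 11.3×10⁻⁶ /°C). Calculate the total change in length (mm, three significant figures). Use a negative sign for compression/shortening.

A = 1041 mm².
δ_mech = NL/(AE) = -81100·3180/(1041·199000) = -1.245 mm.
δ_thermal = αLΔT = 11.3e-6·3180·-38.6 = -1.387 mm.
δ = δ_mech + δ_thermal = -2.632 mm.

-2.63 mm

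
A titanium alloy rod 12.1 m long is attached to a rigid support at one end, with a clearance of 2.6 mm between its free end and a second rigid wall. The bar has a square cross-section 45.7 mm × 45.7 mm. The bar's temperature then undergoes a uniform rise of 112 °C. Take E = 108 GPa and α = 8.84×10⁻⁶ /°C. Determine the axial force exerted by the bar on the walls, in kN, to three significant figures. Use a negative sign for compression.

-175 kN

Free thermal expansion αLΔT = 8.84e-6 · 12100 · 112 = 11.98 mm.
The walls engage after the gap closes; constrained expansion = 11.98 − 2.6 = 9.38 mm.
The walls impose strain ε = −(9.38)/12100 = -7.7520e-04; σ = Eε = 108000 · -7.7520e-04 = -83.72 MPa.
Wall reaction R = σ·A = -83.72·2088 = -174900 N = -174.9 kN.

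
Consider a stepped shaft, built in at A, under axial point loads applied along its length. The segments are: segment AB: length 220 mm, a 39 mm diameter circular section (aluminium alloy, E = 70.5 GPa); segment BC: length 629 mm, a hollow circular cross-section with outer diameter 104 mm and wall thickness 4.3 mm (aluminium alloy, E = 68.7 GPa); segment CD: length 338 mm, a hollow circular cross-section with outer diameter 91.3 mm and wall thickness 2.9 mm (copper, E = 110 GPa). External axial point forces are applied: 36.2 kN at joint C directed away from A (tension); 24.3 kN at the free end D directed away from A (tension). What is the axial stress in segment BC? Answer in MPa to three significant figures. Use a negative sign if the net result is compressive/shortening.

44.9 MPa

Internal axial forces (sectioning from the free end, tension +): N_CD = 24.3 kN, N_BC = 60.5 kN, N_AB = 60.5 kN.
A_BC = 1347 mm².
σ_BC = N_BC/A_BC = 60500/1347 = 44.92 MPa.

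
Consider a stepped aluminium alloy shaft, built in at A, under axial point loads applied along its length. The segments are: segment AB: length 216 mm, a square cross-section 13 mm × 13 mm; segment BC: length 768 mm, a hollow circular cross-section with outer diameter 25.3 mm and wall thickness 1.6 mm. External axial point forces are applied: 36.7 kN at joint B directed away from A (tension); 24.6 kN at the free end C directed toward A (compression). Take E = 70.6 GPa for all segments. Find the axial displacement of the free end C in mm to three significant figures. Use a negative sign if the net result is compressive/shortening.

-2.03 mm

Internal axial forces (sectioning from the free end, tension +): N_BC = -24.6 kN, N_AB = 12.1 kN.
A_AB = 169 mm².
A_BC = 119.1 mm².
δ_AB = 12100·216/(169·70600) = 0.2191 mm
δ_BC = -24600·768/(119.1·70600) = -2.246 mm
δ = Σδ_i = -2.027 mm.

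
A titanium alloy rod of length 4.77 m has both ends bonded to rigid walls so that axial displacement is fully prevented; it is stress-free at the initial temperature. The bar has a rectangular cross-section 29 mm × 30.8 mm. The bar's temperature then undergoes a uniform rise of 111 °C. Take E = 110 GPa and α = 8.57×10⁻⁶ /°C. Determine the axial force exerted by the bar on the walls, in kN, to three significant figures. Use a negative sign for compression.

-93.5 kN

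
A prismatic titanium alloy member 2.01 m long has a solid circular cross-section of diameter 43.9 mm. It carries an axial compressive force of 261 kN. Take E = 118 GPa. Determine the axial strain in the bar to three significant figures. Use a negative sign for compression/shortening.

-0.00146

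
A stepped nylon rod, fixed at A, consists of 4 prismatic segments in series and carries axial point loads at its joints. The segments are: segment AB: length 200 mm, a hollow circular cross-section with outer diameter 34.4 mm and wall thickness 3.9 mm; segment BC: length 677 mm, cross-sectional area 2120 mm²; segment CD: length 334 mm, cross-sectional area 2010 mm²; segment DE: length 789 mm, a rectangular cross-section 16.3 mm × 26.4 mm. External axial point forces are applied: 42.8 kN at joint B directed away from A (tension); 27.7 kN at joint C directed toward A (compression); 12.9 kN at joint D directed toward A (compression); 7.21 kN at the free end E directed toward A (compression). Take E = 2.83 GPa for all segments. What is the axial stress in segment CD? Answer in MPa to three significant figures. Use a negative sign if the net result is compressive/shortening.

Internal axial forces (sectioning from the free end, tension +): N_DE = -7.21 kN, N_CD = -20.11 kN, N_BC = -47.81 kN, N_AB = -5.01 kN.
σ_CD = N_CD/A_CD = -20110/2010 = -10 MPa.

-10.0 MPa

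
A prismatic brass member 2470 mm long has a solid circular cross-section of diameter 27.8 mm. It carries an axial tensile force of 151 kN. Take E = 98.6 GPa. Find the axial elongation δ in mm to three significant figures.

A = 607 mm².
δ_mech = NL/(AE) = 151000·2470/(607·98600) = 6.232 mm.

6.23 mm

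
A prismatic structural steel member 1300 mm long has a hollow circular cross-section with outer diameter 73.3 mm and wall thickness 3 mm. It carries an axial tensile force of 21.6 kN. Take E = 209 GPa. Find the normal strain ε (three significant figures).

A = 662.6 mm².
σ = N/A = 32.6 MPa; ε = σ/E = 32.6/209000 = 1.560e-04.

1.56e-04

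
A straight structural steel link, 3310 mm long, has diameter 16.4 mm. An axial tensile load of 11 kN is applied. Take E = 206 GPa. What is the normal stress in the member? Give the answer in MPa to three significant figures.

52.1 MPa

A = 211.2 mm².
σ = N/A = 11000/211.2 = 52.07 MPa.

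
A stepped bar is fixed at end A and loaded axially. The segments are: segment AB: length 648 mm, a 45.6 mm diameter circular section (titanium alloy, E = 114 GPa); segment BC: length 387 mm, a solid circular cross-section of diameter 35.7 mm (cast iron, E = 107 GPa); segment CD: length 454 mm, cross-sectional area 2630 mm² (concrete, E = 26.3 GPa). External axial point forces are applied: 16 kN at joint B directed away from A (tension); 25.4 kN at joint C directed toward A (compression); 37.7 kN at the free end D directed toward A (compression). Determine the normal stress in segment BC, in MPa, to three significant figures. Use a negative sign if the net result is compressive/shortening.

-63.0 MPa

Internal axial forces (sectioning from the free end, tension +): N_CD = -37.7 kN, N_BC = -63.1 kN, N_AB = -47.1 kN.
A_BC = 1001 mm².
σ_BC = N_BC/A_BC = -63100/1001 = -63.04 MPa.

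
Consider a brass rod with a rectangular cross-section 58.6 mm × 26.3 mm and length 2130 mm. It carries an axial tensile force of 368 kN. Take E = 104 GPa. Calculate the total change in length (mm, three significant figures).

4.89 mm

A = 1541 mm².
δ_mech = NL/(AE) = 368000·2130/(1541·104000) = 4.89 mm.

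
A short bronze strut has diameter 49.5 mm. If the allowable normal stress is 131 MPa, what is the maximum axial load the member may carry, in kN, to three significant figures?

252 kN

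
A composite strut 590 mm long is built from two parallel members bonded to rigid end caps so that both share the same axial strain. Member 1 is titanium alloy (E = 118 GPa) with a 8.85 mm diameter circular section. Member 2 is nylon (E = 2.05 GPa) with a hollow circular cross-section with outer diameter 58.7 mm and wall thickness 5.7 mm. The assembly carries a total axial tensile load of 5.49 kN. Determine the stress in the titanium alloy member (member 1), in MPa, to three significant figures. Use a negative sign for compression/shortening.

A_1 = 61.51 mm².
A_2 = 949.1 mm².
Equal strain + equilibrium ⇒ each member carries load in proportion to AE: A₁E₁ = 7259000 N, A₂E₂ = 1946000 N, ΣAE = 9204000 N.
σ₁ = P·E₁/ΣAE = 5490·118000/9204000 = 70.38 MPa.

70.4 MPa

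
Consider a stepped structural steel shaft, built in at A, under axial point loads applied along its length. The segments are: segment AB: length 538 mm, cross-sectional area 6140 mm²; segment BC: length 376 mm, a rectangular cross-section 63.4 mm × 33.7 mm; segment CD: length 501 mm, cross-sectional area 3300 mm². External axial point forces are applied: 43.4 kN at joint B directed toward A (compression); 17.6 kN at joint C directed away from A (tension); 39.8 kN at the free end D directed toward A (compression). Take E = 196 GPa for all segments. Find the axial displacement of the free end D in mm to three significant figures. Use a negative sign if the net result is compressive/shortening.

Internal axial forces (sectioning from the free end, tension +): N_CD = -39.8 kN, N_BC = -22.2 kN, N_AB = -65.6 kN.
A_BC = 2137 mm².
δ_AB = -65600·538/(6140·196000) = -0.02933 mm
δ_BC = -22200·376/(2137·196000) = -0.01993 mm
δ_CD = -39800·501/(3300·196000) = -0.03083 mm
δ = Σδ_i = -0.08009 mm.

-0.0801 mm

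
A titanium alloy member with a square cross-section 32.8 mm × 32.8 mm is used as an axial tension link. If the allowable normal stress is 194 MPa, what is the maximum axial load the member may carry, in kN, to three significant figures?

A = 1076 mm².
P_max = σ_allow · A = 194 · 1076 = 208700 N = 208.7 kN.

209 kN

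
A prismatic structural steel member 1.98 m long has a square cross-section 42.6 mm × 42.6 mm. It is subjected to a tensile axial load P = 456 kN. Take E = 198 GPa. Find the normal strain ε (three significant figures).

A = 1815 mm².
σ = N/A = 251.3 MPa; ε = σ/E = 251.3/198000 = 1.269e-03.

0.00127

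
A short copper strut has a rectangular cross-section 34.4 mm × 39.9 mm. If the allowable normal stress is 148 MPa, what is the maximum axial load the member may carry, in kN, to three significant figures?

A = 1373 mm².
P_max = σ_allow · A = 148 · 1373 = 203100 N = 203.1 kN.

203 kN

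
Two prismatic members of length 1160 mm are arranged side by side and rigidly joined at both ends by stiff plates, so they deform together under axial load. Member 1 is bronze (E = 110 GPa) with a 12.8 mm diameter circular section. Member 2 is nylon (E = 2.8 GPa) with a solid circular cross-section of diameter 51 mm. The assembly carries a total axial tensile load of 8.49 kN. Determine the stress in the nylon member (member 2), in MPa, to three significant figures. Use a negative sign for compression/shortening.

1.20 MPa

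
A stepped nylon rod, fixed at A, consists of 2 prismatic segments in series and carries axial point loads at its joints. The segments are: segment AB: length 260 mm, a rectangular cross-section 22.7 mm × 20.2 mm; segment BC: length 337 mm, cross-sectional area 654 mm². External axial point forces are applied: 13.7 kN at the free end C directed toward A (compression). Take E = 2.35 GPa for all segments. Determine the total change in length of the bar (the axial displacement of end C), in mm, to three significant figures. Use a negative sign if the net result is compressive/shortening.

Internal axial forces (sectioning from the free end, tension +): N_BC = -13.7 kN, N_AB = -13.7 kN.
A_AB = 458.5 mm².
δ_AB = -13700·260/(458.5·2350) = -3.306 mm
δ_BC = -13700·337/(654·2350) = -3.004 mm
δ = Σδ_i = -6.31 mm.

-6.31 mm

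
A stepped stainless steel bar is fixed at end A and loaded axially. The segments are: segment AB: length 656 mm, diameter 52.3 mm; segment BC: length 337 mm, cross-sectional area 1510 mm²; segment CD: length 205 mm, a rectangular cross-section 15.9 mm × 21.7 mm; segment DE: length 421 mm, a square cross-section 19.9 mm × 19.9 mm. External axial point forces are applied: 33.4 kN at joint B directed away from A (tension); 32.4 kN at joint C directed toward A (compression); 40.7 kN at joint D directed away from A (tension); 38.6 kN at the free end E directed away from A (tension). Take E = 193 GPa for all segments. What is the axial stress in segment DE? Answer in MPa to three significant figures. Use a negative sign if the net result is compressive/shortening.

97.5 MPa

Internal axial forces (sectioning from the free end, tension +): N_DE = 38.6 kN, N_CD = 79.3 kN, N_BC = 46.9 kN, N_AB = 80.3 kN.
A_DE = 396 mm².
σ_DE = N_DE/A_DE = 38600/396 = 97.47 MPa.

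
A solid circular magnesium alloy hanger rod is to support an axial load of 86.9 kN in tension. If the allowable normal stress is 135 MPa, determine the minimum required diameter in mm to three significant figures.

28.6 mm

Required area A ≥ P/σ_allow = 86900/135 = 643.7 mm².
For a solid circular section, d ≥ √(4A/π) = 28.63 mm.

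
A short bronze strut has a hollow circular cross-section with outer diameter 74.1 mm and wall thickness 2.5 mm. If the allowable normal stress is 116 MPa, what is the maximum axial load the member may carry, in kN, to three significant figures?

A = 562.3 mm².
P_max = σ_allow · A = 116 · 562.3 = 65230 N = 65.23 kN.

65.2 kN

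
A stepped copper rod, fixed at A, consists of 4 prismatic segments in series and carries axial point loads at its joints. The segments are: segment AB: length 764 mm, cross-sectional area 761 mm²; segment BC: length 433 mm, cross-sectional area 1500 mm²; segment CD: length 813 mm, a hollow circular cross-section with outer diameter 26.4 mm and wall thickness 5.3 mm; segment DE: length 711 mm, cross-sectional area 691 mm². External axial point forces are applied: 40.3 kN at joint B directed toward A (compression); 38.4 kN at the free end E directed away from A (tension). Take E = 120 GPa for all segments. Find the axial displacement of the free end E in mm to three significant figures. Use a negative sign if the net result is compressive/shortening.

1.15 mm

Internal axial forces (sectioning from the free end, tension +): N_DE = 38.4 kN, N_CD = 38.4 kN, N_BC = 38.4 kN, N_AB = -1.9 kN.
A_CD = 351.3 mm².
δ_AB = -1900·764/(761·120000) = -0.0159 mm
δ_BC = 38400·433/(1500·120000) = 0.09237 mm
δ_CD = 38400·813/(351.3·120000) = 0.7405 mm
δ_DE = 38400·711/(691·120000) = 0.3293 mm
δ = Σδ_i = 1.146 mm.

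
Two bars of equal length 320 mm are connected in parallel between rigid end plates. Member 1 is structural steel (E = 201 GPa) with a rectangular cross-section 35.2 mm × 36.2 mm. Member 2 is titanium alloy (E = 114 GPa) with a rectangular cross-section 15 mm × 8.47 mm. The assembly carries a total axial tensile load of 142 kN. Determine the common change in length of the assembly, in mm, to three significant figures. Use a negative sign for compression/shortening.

A_1 = 1274 mm².
A_2 = 127.1 mm².
Equal strain + equilibrium ⇒ each member carries load in proportion to AE: A₁E₁ = 256100000 N, A₂E₂ = 14480000 N, ΣAE = 270600000 N.
δ = PL/ΣAE = 142000·320/270600000 = 0.1679 mm.

0.168 mm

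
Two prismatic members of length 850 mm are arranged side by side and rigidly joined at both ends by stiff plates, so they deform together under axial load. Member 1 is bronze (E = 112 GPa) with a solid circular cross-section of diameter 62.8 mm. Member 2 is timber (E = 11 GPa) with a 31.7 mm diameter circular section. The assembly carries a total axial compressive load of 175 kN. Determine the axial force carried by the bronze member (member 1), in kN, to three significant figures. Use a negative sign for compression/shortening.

A_1 = 3097 mm².
A_2 = 789.2 mm².
Equal strain + equilibrium ⇒ each member carries load in proportion to AE: A₁E₁ = 346900000 N, A₂E₂ = 8682000 N, ΣAE = 355600000 N.
F₁ = P·A₁E₁/ΣAE = -175000·346900000/355600000 = -170700 N.

-171 kN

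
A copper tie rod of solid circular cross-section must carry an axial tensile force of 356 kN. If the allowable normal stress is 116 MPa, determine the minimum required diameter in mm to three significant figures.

62.5 mm

Required area A ≥ P/σ_allow = 356000/116 = 3069 mm².
For a solid circular section, d ≥ √(4A/π) = 62.51 mm.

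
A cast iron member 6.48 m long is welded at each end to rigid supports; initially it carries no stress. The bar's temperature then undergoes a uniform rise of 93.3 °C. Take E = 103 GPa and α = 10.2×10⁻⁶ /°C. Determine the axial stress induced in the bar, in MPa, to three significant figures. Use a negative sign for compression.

-98.0 MPa

Free thermal expansion αLΔT = 10.2e-6 · 6480 · 93.3 = 6.167 mm.
The walls impose strain ε = −(6.167)/6480 = -9.5166e-04; σ = Eε = 103000 · -9.5166e-04 = -98.02 MPa.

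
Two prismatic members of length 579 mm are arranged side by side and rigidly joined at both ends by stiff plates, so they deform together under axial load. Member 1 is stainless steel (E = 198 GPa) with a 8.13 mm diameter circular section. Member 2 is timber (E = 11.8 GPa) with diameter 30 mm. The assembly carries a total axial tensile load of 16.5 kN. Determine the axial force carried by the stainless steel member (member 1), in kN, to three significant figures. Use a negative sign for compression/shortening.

9.11 kN

A_1 = 51.91 mm².
A_2 = 706.9 mm².
Equal strain + equilibrium ⇒ each member carries load in proportion to AE: A₁E₁ = 10280000 N, A₂E₂ = 8341000 N, ΣAE = 18620000 N.
F₁ = P·A₁E₁/ΣAE = 16500·10280000/18620000 = 9109 N.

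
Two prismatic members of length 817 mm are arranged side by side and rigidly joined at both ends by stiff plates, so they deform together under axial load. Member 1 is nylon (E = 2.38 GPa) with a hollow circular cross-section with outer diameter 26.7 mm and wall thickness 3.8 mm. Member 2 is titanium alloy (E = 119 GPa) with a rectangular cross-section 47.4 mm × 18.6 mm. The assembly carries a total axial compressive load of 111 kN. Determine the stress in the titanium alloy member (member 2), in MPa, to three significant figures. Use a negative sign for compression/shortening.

A_1 = 273.4 mm².
A_2 = 881.6 mm².
Equal strain + equilibrium ⇒ each member carries load in proportion to AE: A₁E₁ = 650600 N, A₂E₂ = 104900000 N, ΣAE = 105600000 N.
σ₂ = P·E₂/ΣAE = -111000·119000/105600000 = -125.1 MPa.

-125 MPa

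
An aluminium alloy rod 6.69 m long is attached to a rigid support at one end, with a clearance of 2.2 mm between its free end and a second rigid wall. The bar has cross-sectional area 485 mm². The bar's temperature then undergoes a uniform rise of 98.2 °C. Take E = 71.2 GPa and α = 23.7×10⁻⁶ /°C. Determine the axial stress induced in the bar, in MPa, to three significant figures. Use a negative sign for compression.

-142 MPa

Free thermal expansion αLΔT = 23.7e-6 · 6690 · 98.2 = 15.57 mm.
The walls engage after the gap closes; constrained expansion = 15.57 − 2.2 = 13.37 mm.
The walls impose strain ε = −(13.37)/6690 = -1.9985e-03; σ = Eε = 71200 · -1.9985e-03 = -142.3 MPa.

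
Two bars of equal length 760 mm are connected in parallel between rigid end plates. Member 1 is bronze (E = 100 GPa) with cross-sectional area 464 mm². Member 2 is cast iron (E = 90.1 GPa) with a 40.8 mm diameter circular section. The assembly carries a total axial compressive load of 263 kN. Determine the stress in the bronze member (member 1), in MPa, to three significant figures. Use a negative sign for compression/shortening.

-160 MPa

A_2 = 1307 mm².
Equal strain + equilibrium ⇒ each member carries load in proportion to AE: A₁E₁ = 46400000 N, A₂E₂ = 117800000 N, ΣAE = 164200000 N.
σ₁ = P·E₁/ΣAE = -263000·100000/164200000 = -160.2 MPa.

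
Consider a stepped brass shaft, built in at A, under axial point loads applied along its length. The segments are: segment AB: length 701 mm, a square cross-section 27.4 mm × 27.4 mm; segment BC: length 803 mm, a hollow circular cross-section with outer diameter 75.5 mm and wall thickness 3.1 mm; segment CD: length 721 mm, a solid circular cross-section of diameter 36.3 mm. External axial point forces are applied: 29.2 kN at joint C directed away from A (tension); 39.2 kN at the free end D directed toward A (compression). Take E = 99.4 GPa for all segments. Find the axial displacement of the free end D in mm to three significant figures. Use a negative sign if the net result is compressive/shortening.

-0.483 mm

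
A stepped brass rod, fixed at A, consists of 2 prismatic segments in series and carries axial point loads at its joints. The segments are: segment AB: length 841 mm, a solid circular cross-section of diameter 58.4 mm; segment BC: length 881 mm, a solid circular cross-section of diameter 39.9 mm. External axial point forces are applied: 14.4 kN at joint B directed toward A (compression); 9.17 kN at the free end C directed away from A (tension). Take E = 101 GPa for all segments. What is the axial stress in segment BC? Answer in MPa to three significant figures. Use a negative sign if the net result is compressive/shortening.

7.33 MPa

Internal axial forces (sectioning from the free end, tension +): N_BC = 9.17 kN, N_AB = -5.23 kN.
A_BC = 1250 mm².
σ_BC = N_BC/A_BC = 9170/1250 = 7.334 MPa.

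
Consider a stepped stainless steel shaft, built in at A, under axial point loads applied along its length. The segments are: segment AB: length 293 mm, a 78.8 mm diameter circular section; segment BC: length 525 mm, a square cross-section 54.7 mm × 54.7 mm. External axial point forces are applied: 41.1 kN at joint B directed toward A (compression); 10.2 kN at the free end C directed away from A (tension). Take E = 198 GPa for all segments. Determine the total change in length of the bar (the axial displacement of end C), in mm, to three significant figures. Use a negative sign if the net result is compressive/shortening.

-3.37e-04 mm

Internal axial forces (sectioning from the free end, tension +): N_BC = 10.2 kN, N_AB = -30.9 kN.
A_AB = 4877 mm².
A_BC = 2992 mm².
δ_AB = -30900·293/(4877·198000) = -0.009376 mm
δ_BC = 10200·525/(2992·198000) = 0.009039 mm
δ = Σδ_i = -0.000337 mm.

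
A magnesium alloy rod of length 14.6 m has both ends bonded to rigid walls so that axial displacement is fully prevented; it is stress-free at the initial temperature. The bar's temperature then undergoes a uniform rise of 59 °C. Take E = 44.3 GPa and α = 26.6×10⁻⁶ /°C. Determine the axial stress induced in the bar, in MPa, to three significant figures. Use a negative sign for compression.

-69.5 MPa

Free thermal expansion αLΔT = 26.6e-6 · 14600 · 59 = 22.91 mm.
The walls impose strain ε = −(22.91)/14600 = -1.5694e-03; σ = Eε = 44300 · -1.5694e-03 = -69.52 MPa.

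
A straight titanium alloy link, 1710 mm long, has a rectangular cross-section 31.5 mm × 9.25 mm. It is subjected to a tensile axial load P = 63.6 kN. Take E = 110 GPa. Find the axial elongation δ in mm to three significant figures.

A = 291.4 mm².
δ_mech = NL/(AE) = 63600·1710/(291.4·110000) = 3.393 mm.

3.39 mm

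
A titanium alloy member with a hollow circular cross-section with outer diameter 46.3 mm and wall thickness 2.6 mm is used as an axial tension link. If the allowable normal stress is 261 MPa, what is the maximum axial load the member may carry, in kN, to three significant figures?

93.2 kN

A = 356.9 mm².
P_max = σ_allow · A = 261 · 356.9 = 93160 N = 93.16 kN.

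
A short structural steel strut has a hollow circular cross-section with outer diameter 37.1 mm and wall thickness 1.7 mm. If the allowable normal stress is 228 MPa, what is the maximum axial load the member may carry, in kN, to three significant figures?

43.1 kN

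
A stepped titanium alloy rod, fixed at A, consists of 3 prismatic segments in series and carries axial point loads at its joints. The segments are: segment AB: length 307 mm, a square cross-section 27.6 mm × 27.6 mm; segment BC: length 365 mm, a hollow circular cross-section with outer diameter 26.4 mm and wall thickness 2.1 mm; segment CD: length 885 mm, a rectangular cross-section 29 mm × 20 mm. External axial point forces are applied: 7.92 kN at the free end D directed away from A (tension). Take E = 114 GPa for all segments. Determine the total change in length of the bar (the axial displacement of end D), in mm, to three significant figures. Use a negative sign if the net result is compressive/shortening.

Internal axial forces (sectioning from the free end, tension +): N_CD = 7.92 kN, N_BC = 7.92 kN, N_AB = 7.92 kN.
A_AB = 761.8 mm².
A_BC = 160.3 mm².
A_CD = 580 mm².
δ_AB = 7920·307/(761.8·114000) = 0.028 mm
δ_BC = 7920·365/(160.3·114000) = 0.1582 mm
δ_CD = 7920·885/(580·114000) = 0.106 mm
δ = Σδ_i = 0.2922 mm.

0.292 mm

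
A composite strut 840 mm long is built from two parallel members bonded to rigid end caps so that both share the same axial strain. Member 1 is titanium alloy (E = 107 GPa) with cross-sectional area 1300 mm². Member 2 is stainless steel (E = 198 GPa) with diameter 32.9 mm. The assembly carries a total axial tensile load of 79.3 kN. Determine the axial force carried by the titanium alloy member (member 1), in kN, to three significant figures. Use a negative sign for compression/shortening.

35.9 kN

A_2 = 850.1 mm².
Equal strain + equilibrium ⇒ each member carries load in proportion to AE: A₁E₁ = 139100000 N, A₂E₂ = 168300000 N, ΣAE = 307400000 N.
F₁ = P·A₁E₁/ΣAE = 79300·139100000/307400000 = 35880 N.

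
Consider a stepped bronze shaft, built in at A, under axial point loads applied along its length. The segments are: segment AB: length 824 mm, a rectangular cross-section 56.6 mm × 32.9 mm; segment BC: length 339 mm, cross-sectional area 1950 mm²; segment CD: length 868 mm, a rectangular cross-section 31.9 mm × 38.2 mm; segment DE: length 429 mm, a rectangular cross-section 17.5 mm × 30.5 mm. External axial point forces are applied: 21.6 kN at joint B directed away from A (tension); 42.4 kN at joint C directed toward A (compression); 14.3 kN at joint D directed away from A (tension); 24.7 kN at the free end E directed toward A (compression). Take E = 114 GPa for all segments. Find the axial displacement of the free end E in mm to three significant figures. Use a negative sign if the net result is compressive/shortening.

-0.441 mm

Internal axial forces (sectioning from the free end, tension +): N_DE = -24.7 kN, N_CD = -10.4 kN, N_BC = -52.8 kN, N_AB = -31.2 kN.
A_AB = 1862 mm².
A_CD = 1219 mm².
A_DE = 533.8 mm².
δ_AB = -31200·824/(1862·114000) = -0.1211 mm
δ_BC = -52800·339/(1950·114000) = -0.08052 mm
δ_CD = -10400·868/(1219·114000) = -0.06498 mm
δ_DE = -24700·429/(533.8·114000) = -0.1741 mm
δ = Σδ_i = -0.4408 mm.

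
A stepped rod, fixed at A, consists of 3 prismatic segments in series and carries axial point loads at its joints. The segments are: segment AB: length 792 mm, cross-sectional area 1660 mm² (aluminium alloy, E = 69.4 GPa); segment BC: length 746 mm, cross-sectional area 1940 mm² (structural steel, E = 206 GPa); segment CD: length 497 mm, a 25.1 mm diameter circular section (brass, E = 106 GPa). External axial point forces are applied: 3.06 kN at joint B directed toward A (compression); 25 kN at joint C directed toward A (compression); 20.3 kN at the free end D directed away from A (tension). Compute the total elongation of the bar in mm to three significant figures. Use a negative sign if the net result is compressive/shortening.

Internal axial forces (sectioning from the free end, tension +): N_CD = 20.3 kN, N_BC = -4.7 kN, N_AB = -7.76 kN.
A_CD = 494.8 mm².
δ_AB = -7760·792/(1660·69400) = -0.05335 mm
δ_BC = -4700·746/(1940·206000) = -0.008773 mm
δ_CD = 20300·497/(494.8·106000) = 0.1924 mm
δ = Σδ_i = 0.1302 mm.

0.130 mm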